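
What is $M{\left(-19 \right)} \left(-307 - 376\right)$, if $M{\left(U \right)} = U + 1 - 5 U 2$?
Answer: $-116793$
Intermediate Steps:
$M{\left(U \right)} = - 9 U$ ($M{\left(U \right)} = U + 1 \left(- 10 U\right) = U - 10 U = - 9 U$)
$M{\left(-19 \right)} \left(-307 - 376\right) = \left(-9\right) \left(-19\right) \left(-307 - 376\right) = 171 \left(-683\right) = -116793$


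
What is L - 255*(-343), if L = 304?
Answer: 87769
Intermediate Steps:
L - 255*(-343) = 304 - 255*(-343) = 304 + 87465 = 87769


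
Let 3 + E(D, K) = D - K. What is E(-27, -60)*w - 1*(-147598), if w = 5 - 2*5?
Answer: 147448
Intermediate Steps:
E(D, K) = -3 + D - K (E(D, K) = -3 + (D - K) = -3 + D - K)
w = -5 (w = 5 - 10 = -5)
E(-27, -60)*w - 1*(-147598) = (-3 - 27 - 1*(-60))*(-5) - 1*(-147598) = (-3 - 27 + 60)*(-5) + 147598 = 30*(-5) + 147598 = -150 + 147598 = 147448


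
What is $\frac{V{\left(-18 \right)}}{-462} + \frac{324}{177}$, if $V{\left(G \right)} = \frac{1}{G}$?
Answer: $\frac{898187}{490644} \approx 1.8306$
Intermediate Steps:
$\frac{V{\left(-18 \right)}}{-462} + \frac{324}{177} = \frac{1}{\left(-18\right) \left(-462\right)} + \frac{324}{177} = \left(- \frac{1}{18}\right) \left(- \frac{1}{462}\right) + 324 \cdot \frac{1}{177} = \frac{1}{8316} + \frac{108}{59} = \frac{898187}{490644}$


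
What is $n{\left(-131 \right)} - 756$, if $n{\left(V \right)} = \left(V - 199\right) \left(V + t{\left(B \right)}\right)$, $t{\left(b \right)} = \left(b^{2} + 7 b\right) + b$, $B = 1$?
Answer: $39504$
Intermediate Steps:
$t{\left(b \right)} = b^{2} + 8 b$
$n{\left(V \right)} = \left(-199 + V\right) \left(9 + V\right)$ ($n{\left(V \right)} = \left(V - 199\right) \left(V + 1 \left(8 + 1\right)\right) = \left(V - 199\right) \left(V + 1 \cdot 9\right) = \left(V - 199\right) \left(V + 9\right) = \left(-199 + V\right) \left(9 + V\right)$)
$n{\left(-131 \right)} - 756 = \left(-1791 + \left(-131\right)^{2} - -24890\right) - 756 = \left(-1791 + 17161 + 24890\right) - 756 = 40260 - 756 = 39504$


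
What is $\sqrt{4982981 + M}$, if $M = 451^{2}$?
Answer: $\sqrt{5186382} \approx 2277.4$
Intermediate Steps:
$M = 203401$
$\sqrt{4982981 + M} = \sqrt{4982981 + 203401} = \sqrt{5186382}$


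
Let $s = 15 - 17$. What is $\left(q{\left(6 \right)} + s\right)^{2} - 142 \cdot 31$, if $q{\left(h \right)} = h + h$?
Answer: $-4302$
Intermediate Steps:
$q{\left(h \right)} = 2 h$
$s = -2$
$\left(q{\left(6 \right)} + s\right)^{2} - 142 \cdot 31 = \left(2 \cdot 6 - 2\right)^{2} - 142 \cdot 31 = \left(12 - 2\right)^{2} - 4402 = 10^{2} - 4402 = 100 - 4402 = -4302$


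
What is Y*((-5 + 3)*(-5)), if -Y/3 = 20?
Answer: -600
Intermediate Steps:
Y = -60 (Y = -3*20 = -60)
Y*((-5 + 3)*(-5)) = -60*(-5 + 3)*(-5) = -(-120)*(-5) = -60*10 = -600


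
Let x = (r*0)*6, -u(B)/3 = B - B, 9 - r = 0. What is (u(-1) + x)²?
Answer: 0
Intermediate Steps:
r = 9 (r = 9 - 1*0 = 9 + 0 = 9)
u(B) = 0 (u(B) = -3*(B - B) = -3*0 = 0)
x = 0 (x = (9*0)*6 = 0*6 = 0)
(u(-1) + x)² = (0 + 0)² = 0² = 0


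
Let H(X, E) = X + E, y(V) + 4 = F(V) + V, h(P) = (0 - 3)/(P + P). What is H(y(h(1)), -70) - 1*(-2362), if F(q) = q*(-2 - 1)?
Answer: 2291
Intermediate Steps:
F(q) = -3*q (F(q) = q*(-3) = -3*q)
h(P) = -3/(2*P) (h(P) = -3*1/(2*P) = -3/(2*P))
y(V) = -4 - 2*V (y(V) = -4 + (-3*V + V) = -4 - 2*V)
H(X, E) = E + X
H(y(h(1)), -70) - 1*(-2362) = (-70 + (-4 - (-3)/1)) - 1*(-2362) = (-70 + (-4 - (-3))) + 2362 = (-70 + (-4 - 2*(-3/2))) + 2362 = (-70 + (-4 + 3)) + 2362 = (-70 - 1) + 2362 = -71 + 2362 = 2291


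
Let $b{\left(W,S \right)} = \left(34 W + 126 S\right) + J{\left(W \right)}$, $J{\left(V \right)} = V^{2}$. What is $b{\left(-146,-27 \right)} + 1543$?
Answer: $14493$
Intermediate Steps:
$b{\left(W,S \right)} = W^{2} + 34 W + 126 S$ ($b{\left(W,S \right)} = \left(34 W + 126 S\right) + W^{2} = W^{2} + 34 W + 126 S$)
$b{\left(-146,-27 \right)} + 1543 = \left(\left(-146\right)^{2} + 34 \left(-146\right) + 126 \left(-27\right)\right) + 1543 = \left(21316 - 4964 - 3402\right) + 1543 = 12950 + 1543 = 14493$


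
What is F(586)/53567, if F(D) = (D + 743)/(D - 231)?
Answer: 1329/19016285 ≈ 6.9887e-5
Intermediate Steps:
F(D) = (743 + D)/(-231 + D)
F(586)/53567 = ((743 + 586)/(-231 + 586))/53567 = (1329/355)*(1/53567) = 1329/19016285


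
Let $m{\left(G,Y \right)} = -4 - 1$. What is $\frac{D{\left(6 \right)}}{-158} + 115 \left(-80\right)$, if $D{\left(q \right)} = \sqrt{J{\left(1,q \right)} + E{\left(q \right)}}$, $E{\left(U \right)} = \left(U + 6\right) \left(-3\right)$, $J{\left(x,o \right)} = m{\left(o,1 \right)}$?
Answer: $-9200 - \frac{i \sqrt{41}}{158} \approx -9200.0 - 0.040526 i$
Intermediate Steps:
$m{\left(G,Y \right)} = -5$ ($m{\left(G,Y \right)} = -4 - 1 = -5$)
$J{\left(x,o \right)} = -5$
$E{\left(U \right)} = -18 - 3 U$ ($E{\left(U \right)} = \left(6 + U\right) \left(-3\right) = -18 - 3 U$)
$D{\left(q \right)} = \sqrt{-23 - 3 q}$ ($D{\left(q \right)} = \sqrt{-5 - \left(18 + 3 q\right)} = \sqrt{-23 - 3 q}$)
$\frac{D{\left(6 \right)}}{-158} + 115 \left(-80\right) = \frac{\sqrt{-23 - 18}}{-158} + 115 \left(-80\right) = \sqrt{-23 - 18} \left(- \frac{1}{158}\right) - 9200 = \sqrt{-41} \left(- \frac{1}{158}\right) - 9200 = i \sqrt{41} \left(- \frac{1}{158}\right) - 9200 = - \frac{i \sqrt{41}}{158} - 9200 = -9200 - \frac{i \sqrt{41}}{158}$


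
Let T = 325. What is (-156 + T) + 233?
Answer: 402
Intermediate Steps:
(-156 + T) + 233 = (-156 + 325) + 233 = 169 + 233 = 402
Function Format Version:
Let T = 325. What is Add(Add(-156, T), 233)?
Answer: 402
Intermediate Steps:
Add(Add(-156, T), 233) = Add(Add(-156, 325), 233) = Add(169, 233) = 402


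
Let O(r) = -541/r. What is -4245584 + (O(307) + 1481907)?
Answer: -848449380/307 ≈ -2.7637e+6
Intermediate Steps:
-4245584 + (O(307) + 1481907) = -4245584 + (-541/307 + 1481907) = -4245584 + 454944908/307 = -848449380/307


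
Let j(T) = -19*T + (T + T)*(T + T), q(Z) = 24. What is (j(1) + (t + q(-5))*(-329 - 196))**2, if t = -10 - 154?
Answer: 5400045225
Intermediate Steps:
t = -164
j(T) = -19*T + 4*T**2 (j(T) = -19*T + (2*T)*(2*T) = -19*T + 4*T**2)
(j(1) + (t + q(-5))*(-329 - 196))**2 = (1*(-19 + 4*1) + (-164 + 24)*(-329 - 196))**2 = (1*(-19 + 4) - 140*(-525))**2 = (1*(-15) + 73500)**2 = (-15 + 73500)**2 = 73485**2 = 5400045225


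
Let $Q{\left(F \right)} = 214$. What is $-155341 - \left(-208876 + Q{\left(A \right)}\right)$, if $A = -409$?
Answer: $53321$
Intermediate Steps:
$-155341 - \left(-208876 + Q{\left(A \right)}\right) = -155341 - \left(-208876 + 214\right) = -155341 - -208662 = -155341 + 208662 = 53321$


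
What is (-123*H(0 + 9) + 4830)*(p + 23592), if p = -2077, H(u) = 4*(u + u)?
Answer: -86619390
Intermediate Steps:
H(u) = 8*u (H(u) = 4*(2*u) = 8*u)
(-123*H(0 + 9) + 4830)*(p + 23592) = (-984*(0 + 9) + 4830)*(-2077 + 23592) = (-984*9 + 4830)*21515 = (-123*72 + 4830)*21515 = (-8856 + 4830)*21515 = -4026*21515 = -86619390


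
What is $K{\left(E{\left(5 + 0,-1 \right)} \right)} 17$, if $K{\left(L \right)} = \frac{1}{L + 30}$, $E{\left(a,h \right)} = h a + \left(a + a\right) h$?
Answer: $\frac{17}{15} \approx 1.1333$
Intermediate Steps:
$E{\left(a,h \right)} = 3 a h$ ($E{\left(a,h \right)} = a h + 2 a h = 3 a h$)
$K{\left(L \right)} = \frac{1}{30 + L}$
$K{\left(E{\left(5 + 0,-1 \right)} \right)} 17 = \frac{1}{30 + 3 \left(5 + 0\right) \left(-1\right)} 17 = \frac{1}{30 + 3 \cdot 5 \left(-1\right)} 17 = \frac{1}{30 - 15} \cdot 17 = \frac{1}{15} \cdot 17 = \frac{17}{15}$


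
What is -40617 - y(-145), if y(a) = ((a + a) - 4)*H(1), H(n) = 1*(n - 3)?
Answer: -41205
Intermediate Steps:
H(n) = -3 + n (H(n) = 1*(-3 + n) = -3 + n)
y(a) = 8 - 4*a (y(a) = ((a + a) - 4)*(-3 + 1) = (2*a - 4)*(-2) = (-4 + 2*a)*(-2) = 8 - 4*a)
-40617 - y(-145) = -40617 - (8 - 4*(-145)) = -40617 - (8 + 580) = -40617 - 1*588 = -40617 - 588 = -41205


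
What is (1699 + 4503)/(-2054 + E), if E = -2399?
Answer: -6202/4453 ≈ -1.3928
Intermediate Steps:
(1699 + 4503)/(-2054 + E) = (1699 + 4503)/(-2054 - 2399) = 6202/(-4453) = 6202*(-1/4453) = -6202/4453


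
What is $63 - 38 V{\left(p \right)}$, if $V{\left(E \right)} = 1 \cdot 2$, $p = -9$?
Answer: $-13$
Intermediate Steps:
$V{\left(E \right)} = 2$
$63 - 38 V{\left(p \right)} = 63 - 76 = -13$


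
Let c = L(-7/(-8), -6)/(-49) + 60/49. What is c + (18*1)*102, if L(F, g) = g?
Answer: 90030/49 ≈ 1837.3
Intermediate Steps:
c = 66/49 (c = -6/(-49) + 60/49 = -6*(-1/49) + 60*(1/49) = 6/49 + 60/49 = 66/49 ≈ 1.3469)
c + (18*1)*102 = 66/49 + (18*1)*102 = 66/49 + 18*102 = 66/49 + 1836 = 90030/49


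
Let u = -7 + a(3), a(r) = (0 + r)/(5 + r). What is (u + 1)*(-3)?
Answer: 135/8 ≈ 16.875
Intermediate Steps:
a(r) = r/(5 + r)
u = -53/8 (u = -7 + 3/(5 + 3) = -7 + 3/8 = -53/8 ≈ -6.6250)
(u + 1)*(-3) = (-53/8 + 1)*(-3) = -45/8*(-3) = 135/8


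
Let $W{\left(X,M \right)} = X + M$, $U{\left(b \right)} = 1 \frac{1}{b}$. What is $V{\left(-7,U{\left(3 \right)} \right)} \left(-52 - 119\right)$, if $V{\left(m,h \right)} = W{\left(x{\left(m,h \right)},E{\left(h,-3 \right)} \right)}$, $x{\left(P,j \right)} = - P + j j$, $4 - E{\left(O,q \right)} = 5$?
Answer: $-1045$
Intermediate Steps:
$E{\left(O,q \right)} = -1$ ($E{\left(O,q \right)} = 4 - 5 = -1$)
$U{\left(b \right)} = \frac{1}{b}$
$x{\left(P,j \right)} = j^{2} - P$ ($x{\left(P,j \right)} = - P + j^{2} = j^{2} - P$)
$W{\left(X,M \right)} = M + X$
$V{\left(m,h \right)} = -1 + h^{2} - m$ ($V{\left(m,h \right)} = -1 + \left(h^{2} - m\right) = -1 + h^{2} - m$)
$V{\left(-7,U{\left(3 \right)} \right)} \left(-52 - 119\right) = \left(-1 + \left(\frac{1}{3}\right)^{2} - -7\right) \left(-52 - 119\right) = \left(-1 + \left(\frac{1}{3}\right)^{2} + 7\right) \left(-171\right) = \left(-1 + \frac{1}{9} + 7\right) \left(-171\right) = \frac{55}{9} \left(-171\right) = -1045$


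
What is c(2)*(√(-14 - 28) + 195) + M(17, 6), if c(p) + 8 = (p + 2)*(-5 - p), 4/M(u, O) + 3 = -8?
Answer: -77224/11 - 36*I*√42 ≈ -7020.4 - 233.31*I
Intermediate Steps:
M(u, O) = -4/11 (M(u, O) = 4/(-3 - 8) = 4/(-11) = 4*(-1/11) = -4/11)
c(p) = -8 + (-5 - p)*(2 + p) (c(p) = -8 + (p + 2)*(-5 - p) = -8 + (2 + p)*(-5 - p) = -8 + (-5 - p)*(2 + p))
c(2)*(√(-14 - 28) + 195) + M(17, 6) = (-18 - 1*2² - 7*2)*(√(-14 - 28) + 195) - 4/11 = (-18 - 1*4 - 14)*(√(-42) + 195) - 4/11 = (-18 - 4 - 14)*(I*√42 + 195) - 4/11 = -36*(195 + I*√42) - 4/11 = (-7020 - 36*I*√42) - 4/11 = -77224/11 - 36*I*√42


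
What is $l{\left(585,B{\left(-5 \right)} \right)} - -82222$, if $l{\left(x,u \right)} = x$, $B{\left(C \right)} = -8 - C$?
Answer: $82807$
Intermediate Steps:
$l{\left(585,B{\left(-5 \right)} \right)} - -82222 = 585 - -82222 = 585 + 82222 = 82807$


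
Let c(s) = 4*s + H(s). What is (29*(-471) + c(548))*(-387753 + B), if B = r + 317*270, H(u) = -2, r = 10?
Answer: 3465392757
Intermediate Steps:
B = 85600 (B = 10 + 317*270 = 10 + 85590 = 85600)
c(s) = -2 + 4*s (c(s) = 4*s - 2 = -2 + 4*s)
(29*(-471) + c(548))*(-387753 + B) = (29*(-471) + (-2 + 4*548))*(-387753 + 85600) = (-13659 + (-2 + 2192))*(-302153) = (-13659 + 2190)*(-302153) = -11469*(-302153) = 3465392757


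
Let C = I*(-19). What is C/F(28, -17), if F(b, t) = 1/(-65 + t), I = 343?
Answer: 534394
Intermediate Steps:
C = -6517 (C = 343*(-19) = -6517)
C/F(28, -17) = -6517/(1/(-65 - 17)) = -6517/(1/(-82)) = -6517/(-1/82) = -6517*(-82) = 534394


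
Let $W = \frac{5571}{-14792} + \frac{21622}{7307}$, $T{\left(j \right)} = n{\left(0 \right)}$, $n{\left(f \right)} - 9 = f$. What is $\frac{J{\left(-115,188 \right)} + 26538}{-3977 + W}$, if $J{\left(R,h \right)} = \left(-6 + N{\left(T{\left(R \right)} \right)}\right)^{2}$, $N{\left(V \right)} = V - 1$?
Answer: $- \frac{2868795892048}{429575492361} \approx -6.6782$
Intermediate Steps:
$n{\left(f \right)} = 9 + f$
$T{\left(j \right)} = 9$ ($T{\left(j \right)} = 9 + 0 = 9$)
$N{\left(V \right)} = -1 + V$ ($N{\left(V \right)} = V - 1 = -1 + V$)
$J{\left(R,h \right)} = 4$ ($J{\left(R,h \right)} = \left(-6 + \left(-1 + 9\right)\right)^{2} = \left(-6 + 8\right)^{2} = 2^{2} = 4$)
$W = \frac{279125327}{108085144}$ ($W = 5571 \left(- \frac{1}{14792}\right) + 21622 \cdot \frac{1}{7307} = - \frac{5571}{14792} + \frac{21622}{7307} = \frac{279125327}{108085144} \approx 2.5825$)
$\frac{J{\left(-115,188 \right)} + 26538}{-3977 + W} = \frac{4 + 26538}{-3977 + \frac{279125327}{108085144}} = \frac{26542}{- \frac{429575492361}{108085144}} = 26542 \left(- \frac{108085144}{429575492361}\right) = - \frac{2868795892048}{429575492361}$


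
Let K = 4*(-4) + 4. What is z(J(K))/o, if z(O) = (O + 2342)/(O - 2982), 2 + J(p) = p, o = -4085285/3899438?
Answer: 2269472916/3059878465 ≈ 0.74169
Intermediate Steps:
o = -4085285/3899438 (o = -4085285*1/3899438 = -4085285/3899438 ≈ -1.0477)
K = -12 (K = -16 + 4 = -12)
J(p) = -2 + p
z(O) = (2342 + O)/(-2982 + O)
z(J(K))/o = ((2342 + (-2 - 12))/(-2982 + (-2 - 12)))/(-4085285/3899438) = ((2342 - 14)/(-2982 - 14))*(-3899438/4085285) = (2328/(-2996))*(-3899438/4085285) = -1/2996*2328*(-3899438/4085285) = -582/749*(-3899438/4085285) = 2269472916/3059878465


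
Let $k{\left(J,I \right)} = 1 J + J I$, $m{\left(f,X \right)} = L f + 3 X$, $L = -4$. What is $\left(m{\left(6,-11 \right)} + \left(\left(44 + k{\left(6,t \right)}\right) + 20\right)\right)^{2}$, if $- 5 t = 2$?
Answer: $\frac{2809}{25} \approx 112.36$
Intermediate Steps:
$t = - \frac{2}{5}$ ($t = \left(- \frac{1}{5}\right) 2 = - \frac{2}{5} \approx -0.4$)
$m{\left(f,X \right)} = - 4 f + 3 X$
$k{\left(J,I \right)} = J + I J$
$\left(m{\left(6,-11 \right)} + \left(\left(44 + k{\left(6,t \right)}\right) + 20\right)\right)^{2} = \left(\left(\left(-4\right) 6 + 3 \left(-11\right)\right) + \left(\left(44 + 6 \left(1 - \frac{2}{5}\right)\right) + 20\right)\right)^{2} = \left(\left(-24 - 33\right) + \left(\left(44 + 6 \cdot \frac{3}{5}\right) + 20\right)\right)^{2} = \left(-57 + \left(\left(44 + \frac{18}{5}\right) + 20\right)\right)^{2} = \left(-57 + \left(\frac{238}{5} + 20\right)\right)^{2} = \left(-57 + \frac{338}{5}\right)^{2} = \left(\frac{53}{5}\right)^{2} = \frac{2809}{25}$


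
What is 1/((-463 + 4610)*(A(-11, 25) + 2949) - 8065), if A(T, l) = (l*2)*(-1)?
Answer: 1/12014088 ≈ 8.3236e-8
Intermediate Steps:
A(T, l) = -2*l (A(T, l) = (2*l)*(-1) = -2*l)
1/((-463 + 4610)*(A(-11, 25) + 2949) - 8065) = 1/((-463 + 4610)*(-2*25 + 2949) - 8065) = 1/(4147*(-50 + 2949) - 8065) = 1/(4147*2899 - 8065) = 1/(12022153 - 8065) = 1/12014088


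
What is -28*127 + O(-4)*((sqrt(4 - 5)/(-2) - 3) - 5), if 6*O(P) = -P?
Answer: -10684/3 - I/3 ≈ -3561.3 - 0.33333*I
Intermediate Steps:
O(P) = -P/6 (O(P) = (-P)/6 = -P/6)
-28*127 + O(-4)*((sqrt(4 - 5)/(-2) - 3) - 5) = -28*127 + (-1/6*(-4))*((sqrt(4 - 5)/(-2) - 3) - 5) = -3556 + 2*((sqrt(-1)*(-1/2) - 3) - 5)/3 = -3556 + 2*((I*(-1/2) - 3) - 5)/3 = -3556 + 2*((-I/2 - 3) - 5)/3 = -3556 + 2*((-3 - I/2) - 5)/3 = -3556 + 2*(-8 - I/2)/3 = -3556 + (-16/3 - I/3) = -10684/3 - I/3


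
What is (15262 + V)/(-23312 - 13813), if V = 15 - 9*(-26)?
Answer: -15511/37125 ≈ -0.41780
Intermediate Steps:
V = 249 (V = 15 + 234 = 249)
(15262 + V)/(-23312 - 13813) = (15262 + 249)/(-23312 - 13813) = 15511/(-37125) = 15511*(-1/37125) = -15511/37125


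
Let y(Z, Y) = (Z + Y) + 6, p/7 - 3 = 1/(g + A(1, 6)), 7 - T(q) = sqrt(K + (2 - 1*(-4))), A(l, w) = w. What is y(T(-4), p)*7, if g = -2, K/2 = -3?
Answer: 1001/4 ≈ 250.25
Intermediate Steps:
K = -6 (K = 2*(-3) = -6)
T(q) = 7 (T(q) = 7 - sqrt(-6 + (2 - 1*(-4))) = 7 - sqrt(-6 + (2 + 4)) = 7 - sqrt(-6 + 6) = 7 - sqrt(0) = 7 - 1*0 = 7 + 0 = 7)
p = 91/4 (p = 21 + 7/(-2 + 6) = 21 + 7/4 = 91/4 ≈ 22.750)
y(Z, Y) = 6 + Y + Z (y(Z, Y) = (Y + Z) + 6 = 6 + Y + Z)
y(T(-4), p)*7 = (6 + 91/4 + 7)*7 = (143/4)*7 = 1001/4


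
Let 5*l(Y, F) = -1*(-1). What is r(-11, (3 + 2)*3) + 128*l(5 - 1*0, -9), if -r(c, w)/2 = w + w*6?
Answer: -922/5 ≈ -184.40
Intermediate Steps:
r(c, w) = -14*w (r(c, w) = -2*(w + w*6) = -2*(w + 6*w) = -14*w)
l(Y, F) = 1/5 (l(Y, F) = (-1*(-1))/5 = (1/5)*1 = 1/5)
r(-11, (3 + 2)*3) + 128*l(5 - 1*0, -9) = -14*(3 + 2)*3 + 128*(1/5) = -70*3 + 128/5 = -14*15 + 128/5 = -210 + 128/5 = -922/5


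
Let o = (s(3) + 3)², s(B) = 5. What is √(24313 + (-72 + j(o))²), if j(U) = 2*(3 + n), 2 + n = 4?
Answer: √28157 ≈ 167.80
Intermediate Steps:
n = 2 (n = -2 + 4 = 2)
o = 64 (o = (5 + 3)² = 8² = 64)
j(U) = 10 (j(U) = 2*(3 + 2) = 2*5 = 10)
√(24313 + (-72 + j(o))²) = √(24313 + (-72 + 10)²) = √(24313 + (-62)²) = √(24313 + 3844) = √28157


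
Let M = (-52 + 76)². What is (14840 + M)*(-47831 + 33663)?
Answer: -218413888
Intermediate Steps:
M = 576 (M = 24² = 576)
(14840 + M)*(-47831 + 33663) = (14840 + 576)*(-47831 + 33663) = 15416*(-14168) = -218413888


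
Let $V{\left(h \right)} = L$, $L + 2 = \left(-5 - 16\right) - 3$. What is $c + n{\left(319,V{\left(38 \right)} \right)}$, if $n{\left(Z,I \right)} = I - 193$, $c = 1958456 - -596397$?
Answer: $2554634$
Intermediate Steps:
$c = 2554853$ ($c = 1958456 + 596397 = 2554853$)
$L = -26$ ($L = -2 - 24 = -26$)
$V{\left(h \right)} = -26$
$n{\left(Z,I \right)} = -193 + I$ ($n{\left(Z,I \right)} = I - 193 = -193 + I$)
$c + n{\left(319,V{\left(38 \right)} \right)} = 2554853 - 219 = 2554634$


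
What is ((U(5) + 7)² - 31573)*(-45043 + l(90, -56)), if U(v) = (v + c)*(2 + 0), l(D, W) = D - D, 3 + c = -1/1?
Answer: 1418494156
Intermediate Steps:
c = -4 (c = -3 - 1/1 = -3 - 1*1 = -3 - 1 = -4)
l(D, W) = 0
U(v) = -8 + 2*v (U(v) = (v - 4)*(2 + 0) = (-4 + v)*2 = -8 + 2*v)
((U(5) + 7)² - 31573)*(-45043 + l(90, -56)) = (((-8 + 2*5) + 7)² - 31573)*(-45043 + 0) = (((-8 + 10) + 7)² - 31573)*(-45043) = ((2 + 7)² - 31573)*(-45043) = (9² - 31573)*(-45043) = (81 - 31573)*(-45043) = -31492*(-45043) = 1418494156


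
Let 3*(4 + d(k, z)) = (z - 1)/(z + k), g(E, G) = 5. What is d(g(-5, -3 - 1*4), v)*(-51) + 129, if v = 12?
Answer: 322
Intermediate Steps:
d(k, z) = -4 + (-1 + z)/(3*(k + z)) (d(k, z) = -4 + ((z - 1)/(z + k))/3 = -4 + ((-1 + z)/(k + z))/3 = -4 + (-1 + z)/(3*(k + z)))
d(g(-5, -3 - 1*4), v)*(-51) + 129 = ((-1 - 12*5 - 11*12)/(3*(5 + 12)))*(-51) + 129 = ((⅓)*(-1 - 60 - 132)/17)*(-51) + 129 = ((⅓)*(1/17)*(-193))*(-51) + 129 = -193/51*(-51) + 129 = 193 + 129 = 322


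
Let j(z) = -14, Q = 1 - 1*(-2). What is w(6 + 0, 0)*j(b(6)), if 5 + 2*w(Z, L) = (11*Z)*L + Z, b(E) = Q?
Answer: -7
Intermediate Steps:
Q = 3 (Q = 1 + 2 = 3)
b(E) = 3
w(Z, L) = -5/2 + Z/2 + 11*L*Z/2 (w(Z, L) = -5/2 + ((11*Z)*L + Z)/2 = -5/2 + (11*L*Z + Z)/2 = -5/2 + (Z + 11*L*Z)/2 = -5/2 + (Z/2 + 11*L*Z/2) = -5/2 + Z/2 + 11*L*Z/2)
w(6 + 0, 0)*j(b(6)) = (-5/2 + (6 + 0)/2 + (11/2)*0*(6 + 0))*(-14) = (-5/2 + (½)*6 + (11/2)*0*6)*(-14) = (-5/2 + 3 + 0)*(-14) = (½)*(-14) = -7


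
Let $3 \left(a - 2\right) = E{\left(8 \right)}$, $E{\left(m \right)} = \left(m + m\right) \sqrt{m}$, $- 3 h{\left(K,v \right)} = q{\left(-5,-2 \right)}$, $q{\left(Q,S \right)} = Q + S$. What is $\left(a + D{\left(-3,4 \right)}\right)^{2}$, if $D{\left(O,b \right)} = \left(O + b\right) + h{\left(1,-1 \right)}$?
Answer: $256 + \frac{1024 \sqrt{2}}{9} \approx 416.91$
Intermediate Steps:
$h{\left(K,v \right)} = \frac{7}{3}$ ($h{\left(K,v \right)} = - \frac{-5 - 2}{3} = \left(- \frac{1}{3}\right) \left(-7\right) = \frac{7}{3}$)
$E{\left(m \right)} = 2 m^{\frac{3}{2}}$ ($E{\left(m \right)} = 2 m \sqrt{m} = 2 m^{\frac{3}{2}}$)
$D{\left(O,b \right)} = \frac{7}{3} + O + b$ ($D{\left(O,b \right)} = \left(O + b\right) + \frac{7}{3} = \frac{7}{3} + O + b$)
$a = 2 + \frac{32 \sqrt{2}}{3}$ ($a = 2 + \frac{2 \cdot 8^{\frac{3}{2}}}{3} = 2 + \frac{2 \cdot 16 \sqrt{2}}{3} = 2 + \frac{32 \sqrt{2}}{3} \approx 17.085$)
$\left(a + D{\left(-3,4 \right)}\right)^{2} = \left(\left(2 + \frac{32 \sqrt{2}}{3}\right) + \left(\frac{7}{3} - 3 + 4\right)\right)^{2} = \left(\left(2 + \frac{32 \sqrt{2}}{3}\right) + \frac{10}{3}\right)^{2} = \left(\frac{16}{3} + \frac{32 \sqrt{2}}{3}\right)^{2}$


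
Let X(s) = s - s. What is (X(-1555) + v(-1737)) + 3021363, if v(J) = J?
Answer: 3019626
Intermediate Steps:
X(s) = 0
(X(-1555) + v(-1737)) + 3021363 = (0 - 1737) + 3021363 = -1737 + 3021363 = 3019626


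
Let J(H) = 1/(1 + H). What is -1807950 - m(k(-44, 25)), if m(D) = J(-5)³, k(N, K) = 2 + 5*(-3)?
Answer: -115708799/64 ≈ -1.8080e+6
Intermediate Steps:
k(N, K) = -13 (k(N, K) = 2 - 15 = -13)
m(D) = -1/64 (m(D) = (1/(1 - 5))³ = (1/(-4))³ = (-¼)³ = -1/64)
-1807950 - m(k(-44, 25)) = -1807950 - 1*(-1/64) = -1807950 + 1/64 = -115708799/64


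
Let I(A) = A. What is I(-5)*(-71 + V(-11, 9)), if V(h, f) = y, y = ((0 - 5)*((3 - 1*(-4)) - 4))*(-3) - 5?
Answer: 155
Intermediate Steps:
y = 40 (y = -5*((3 + 4) - 4)*(-3) - 5 = -5*(7 - 4)*(-3) - 5 = -5*3*(-3) - 5 = -15*(-3) - 5 = 45 - 5 = 40)
V(h, f) = 40
I(-5)*(-71 + V(-11, 9)) = -5*(-71 + 40) = -5*(-31) = 155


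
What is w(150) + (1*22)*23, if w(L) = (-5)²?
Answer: 531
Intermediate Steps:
w(L) = 25
w(150) + (1*22)*23 = 25 + (1*22)*23 = 25 + 22*23 = 25 + 506 = 531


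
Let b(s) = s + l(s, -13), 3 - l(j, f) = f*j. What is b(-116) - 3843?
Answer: -5464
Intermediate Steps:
l(j, f) = 3 - f*j
b(s) = 3 + 14*s (b(s) = s + (3 - 1*(-13)*s) = s + (3 + 13*s) = 3 + 14*s)
b(-116) - 3843 = (3 + 14*(-116)) - 3843 = (3 - 1624) - 3843 = -1621 - 3843 = -5464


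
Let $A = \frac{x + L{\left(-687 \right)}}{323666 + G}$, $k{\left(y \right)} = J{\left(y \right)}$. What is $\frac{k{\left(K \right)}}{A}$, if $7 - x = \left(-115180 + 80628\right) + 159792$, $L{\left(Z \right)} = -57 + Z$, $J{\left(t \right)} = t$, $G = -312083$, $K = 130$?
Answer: $- \frac{1505790}{125977} \approx -11.953$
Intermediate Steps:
$k{\left(y \right)} = y$
$x = -125233$ ($x = 7 - \left(\left(-115180 + 80628\right) + 159792\right) = 7 - \left(-34552 + 159792\right) = 7 - 125240 = -125233$)
$A = - \frac{125977}{11583}$ ($A = \frac{-125233 - 744}{323666 - 312083} = \frac{-125233 - 744}{11583} = \left(-125977\right) \frac{1}{11583} = - \frac{125977}{11583} \approx -10.876$)
$\frac{k{\left(K \right)}}{A} = \frac{130}{- \frac{125977}{11583}} = 130 \left(- \frac{11583}{125977}\right) = - \frac{1505790}{125977}$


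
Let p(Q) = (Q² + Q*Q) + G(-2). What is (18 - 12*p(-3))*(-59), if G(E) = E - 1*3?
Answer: 8142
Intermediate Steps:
G(E) = -3 + E (G(E) = E - 3 = -3 + E)
p(Q) = -5 + 2*Q² (p(Q) = (Q² + Q*Q) + (-3 - 2) = (Q² + Q²) - 5 = 2*Q² - 5 = -5 + 2*Q²)
(18 - 12*p(-3))*(-59) = (18 - 12*(-5 + 2*(-3)²))*(-59) = (18 - 12*(-5 + 2*9))*(-59) = (18 - 12*(-5 + 18))*(-59) = (18 - 12*13)*(-59) = (18 - 156)*(-59) = -138*(-59) = 8142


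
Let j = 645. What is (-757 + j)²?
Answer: 12544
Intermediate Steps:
(-757 + j)² = (-757 + 645)² = (-112)² = 12544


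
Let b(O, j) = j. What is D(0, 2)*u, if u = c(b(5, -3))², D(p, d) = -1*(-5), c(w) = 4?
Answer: 80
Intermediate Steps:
D(p, d) = 5
u = 16 (u = 4² = 16)
D(0, 2)*u = 5*16 = 80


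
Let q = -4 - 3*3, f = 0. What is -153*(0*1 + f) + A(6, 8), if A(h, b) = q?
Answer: -13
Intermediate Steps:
q = -13 (q = -4 - 9 = -13)
A(h, b) = -13
-153*(0*1 + f) + A(6, 8) = -153*(0*1 + 0) - 13 = -153*(0 + 0) - 13 = -153*0 - 13 = 0 - 13 = -13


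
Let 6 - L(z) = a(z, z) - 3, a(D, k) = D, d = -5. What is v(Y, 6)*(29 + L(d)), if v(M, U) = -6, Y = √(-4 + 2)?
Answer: -258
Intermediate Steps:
Y = I*√2 (Y = √(-2) = I*√2 ≈ 1.4142*I)
L(z) = 9 - z (L(z) = 6 - (z - 3) = 6 - (-3 + z) = 6 + (3 - z) = 9 - z)
v(Y, 6)*(29 + L(d)) = -6*(29 + (9 - 1*(-5))) = -6*(29 + (9 + 5)) = -6*(29 + 14) = -6*43 = -258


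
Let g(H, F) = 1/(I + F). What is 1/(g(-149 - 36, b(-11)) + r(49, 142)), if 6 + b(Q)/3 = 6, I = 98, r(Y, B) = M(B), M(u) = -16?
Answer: -98/1567 ≈ -0.062540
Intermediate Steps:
r(Y, B) = -16
b(Q) = 0 (b(Q) = -18 + 3*6 = -18 + 18 = 0)
g(H, F) = 1/(98 + F)
1/(g(-149 - 36, b(-11)) + r(49, 142)) = 1/(1/(98 + 0) - 16) = 1/(1/98 - 16) = 1/(-1567/98) = -98/1567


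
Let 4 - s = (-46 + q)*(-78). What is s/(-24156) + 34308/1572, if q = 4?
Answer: 17372659/791109 ≈ 21.960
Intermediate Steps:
s = -3272 (s = 4 - (-46 + 4)*(-78) = 4 - (-42)*(-78) = 4 - 1*3276 = 4 - 3276 = -3272)
s/(-24156) + 34308/1572 = -3272/(-24156) + 34308/1572 = -3272*(-1/24156) + 34308*(1/1572) = 818/6039 + 2859/131 = 17372659/791109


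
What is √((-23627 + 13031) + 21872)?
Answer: 2*√2819 ≈ 106.19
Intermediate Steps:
√((-23627 + 13031) + 21872) = √(-10596 + 21872) = √11276 = 2*√2819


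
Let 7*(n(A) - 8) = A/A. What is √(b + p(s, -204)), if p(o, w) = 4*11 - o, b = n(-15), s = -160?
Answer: 3*√1155/7 ≈ 14.565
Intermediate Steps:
n(A) = 57/7 (n(A) = 8 + (A/A)/7 = 8 + (⅐)*1 = 8 + ⅐ = 57/7)
b = 57/7 ≈ 8.1429
p(o, w) = 44 - o
√(b + p(s, -204)) = √(57/7 + (44 - 1*(-160))) = √(57/7 + (44 + 160)) = √(57/7 + 204) = √(1485/7) = 3*√1155/7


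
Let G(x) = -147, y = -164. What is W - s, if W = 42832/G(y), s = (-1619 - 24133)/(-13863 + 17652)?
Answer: -5870552/20629 ≈ -284.58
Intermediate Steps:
s = -8584/1263 (s = -25752/3789 = -25752*1/3789 = -8584/1263 ≈ -6.7965)
W = -42832/147 (W = 42832/(-147) = 42832*(-1/147) = -42832/147 ≈ -291.37)
W - s = -42832/147 - 1*(-8584/1263) = -42832/147 + 8584/1263 = -5870552/20629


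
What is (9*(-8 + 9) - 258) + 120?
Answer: -129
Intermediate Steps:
(9*(-8 + 9) - 258) + 120 = (9*1 - 258) + 120 = (9 - 258) + 120 = -249 + 120 = -129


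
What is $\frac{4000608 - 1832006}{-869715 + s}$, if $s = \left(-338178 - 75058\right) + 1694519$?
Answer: $\frac{1084301}{205784} \approx 5.2691$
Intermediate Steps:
$s = 1281283$ ($s = -413236 + 1694519 = 1281283$)
$\frac{4000608 - 1832006}{-869715 + s} = \frac{4000608 - 1832006}{-869715 + 1281283} = \frac{2168602}{411568} = 2168602 \cdot \frac{1}{411568} = \frac{1084301}{205784}$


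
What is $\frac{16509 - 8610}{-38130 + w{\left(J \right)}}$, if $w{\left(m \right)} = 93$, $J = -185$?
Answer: $- \frac{2633}{12679} \approx -0.20767$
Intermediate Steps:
$\frac{16509 - 8610}{-38130 + w{\left(J \right)}} = \frac{16509 - 8610}{-38130 + 93} = \frac{7899}{-38037} = 7899 \left(- \frac{1}{38037}\right) = - \frac{2633}{12679}$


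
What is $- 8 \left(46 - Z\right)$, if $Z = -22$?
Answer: $-544$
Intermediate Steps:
$- 8 \left(46 - Z\right) = - 8 \left(46 - -22\right) = - 8 \left(46 + 22\right) = \left(-8\right) 68 = -544$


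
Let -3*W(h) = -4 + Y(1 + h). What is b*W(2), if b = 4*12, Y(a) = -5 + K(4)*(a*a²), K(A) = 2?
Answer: -720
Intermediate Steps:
Y(a) = -5 + 2*a³ (Y(a) = -5 + 2*(a*a²) = -5 + 2*a³)
b = 48
W(h) = 3 - 2*(1 + h)³/3 (W(h) = -(-4 + (-5 + 2*(1 + h)³))/3 = -(-9 + 2*(1 + h)³)/3 = 3 - 2*(1 + h)³/3)
b*W(2) = 48*(3 - 2*(1 + 2)³/3) = 48*(3 - ⅔*3³) = 48*(3 - ⅔*27) = 48*(3 - 18) = 48*(-15) = -720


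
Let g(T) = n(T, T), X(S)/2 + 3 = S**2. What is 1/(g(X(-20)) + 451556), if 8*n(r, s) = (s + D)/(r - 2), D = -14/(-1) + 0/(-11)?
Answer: 792/357632453 ≈ 2.2146e-6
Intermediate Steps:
X(S) = -6 + 2*S**2
D = 14 (D = -14*(-1) + 0*(-1/11) = 14 + 0 = 14)
n(r, s) = (14 + s)/(8*(-2 + r)) (n(r, s) = ((s + 14)/(r - 2))/8 = ((14 + s)/(-2 + r))/8 = (14 + s)/(8*(-2 + r)))
g(T) = (14 + T)/(8*(-2 + T))
1/(g(X(-20)) + 451556) = 1/((14 + (-6 + 2*(-20)**2))/(8*(-2 + (-6 + 2*(-20)**2))) + 451556) = 1/((14 + (-6 + 2*400))/(8*(-2 + (-6 + 2*400))) + 451556) = 1/((14 + (-6 + 800))/(8*(-2 + (-6 + 800))) + 451556) = 1/((14 + 794)/(8*(-2 + 794)) + 451556) = 1/((1/8)*808/792 + 451556) = 1/((1/8)*(1/792)*808 + 451556) = 1/(101/792 + 451556) = 1/(357632453/792) = 792/357632453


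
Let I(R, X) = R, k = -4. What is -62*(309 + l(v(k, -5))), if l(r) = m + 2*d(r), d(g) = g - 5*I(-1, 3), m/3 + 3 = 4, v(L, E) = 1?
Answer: -20088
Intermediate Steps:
m = 3 (m = -9 + 3*4 = -9 + 12 = 3)
d(g) = 5 + g (d(g) = g - 5*(-1) = g + 5 = 5 + g)
l(r) = 13 + 2*r (l(r) = 3 + 2*(5 + r) = 3 + (10 + 2*r) = 13 + 2*r)
-62*(309 + l(v(k, -5))) = -62*(309 + (13 + 2*1)) = -62*(309 + (13 + 2)) = -62*(309 + 15) = -62*324 = -20088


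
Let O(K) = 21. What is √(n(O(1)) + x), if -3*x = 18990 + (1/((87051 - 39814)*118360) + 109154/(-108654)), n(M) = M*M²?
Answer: √67610075097317604786007909345510/151870349450820 ≈ 54.142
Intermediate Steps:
n(M) = M³
x = -5767730733700466287/911222096704920 (x = -(18990 + (1/((87051 - 39814)*118360) + 109154/(-108654)))/3 = -(18990 + ((1/118360)/47237 + 109154*(-1/108654)))/3 = -(18990 + ((1/47237)*(1/118360) - 54577/54327))/3 = -(18990 + (1/5590971320 - 54577/54327))/3 = -(18990 - 305138441677313/303740698901640)/3 = -⅓*5767730733700466287/303740698901640 = -5767730733700466287/911222096704920 ≈ -6329.7)
√(n(O(1)) + x) = √(21³ - 5767730733700466287/911222096704920) = √(9261 - 5767730733700466287/911222096704920) = √(2671097103883797833/911222096704920) = √67610075097317604786007909345510/151870349450820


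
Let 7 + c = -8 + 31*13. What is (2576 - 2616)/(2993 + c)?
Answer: -40/3381 ≈ -0.011831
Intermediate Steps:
c = 388 (c = -7 + (-8 + 31*13) = -7 + (-8 + 403) = -7 + 395 = 388)
(2576 - 2616)/(2993 + c) = (2576 - 2616)/(2993 + 388) = -40/3381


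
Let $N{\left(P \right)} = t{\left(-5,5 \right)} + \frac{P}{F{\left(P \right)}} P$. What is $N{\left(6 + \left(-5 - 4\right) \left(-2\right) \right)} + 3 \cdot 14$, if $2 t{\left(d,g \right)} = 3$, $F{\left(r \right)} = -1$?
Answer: $- \frac{1065}{2} \approx -532.5$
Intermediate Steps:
$t{\left(d,g \right)} = \frac{3}{2}$ ($t{\left(d,g \right)} = \frac{1}{2} \cdot 3 = \frac{3}{2}$)
$N{\left(P \right)} = \frac{3}{2} - P^{2}$ ($N{\left(P \right)} = \frac{3}{2} + \frac{P}{-1} P = \frac{3}{2} + P \left(-1\right) P = \frac{3}{2} + - P P = \frac{3}{2} - P^{2}$)
$N{\left(6 + \left(-5 - 4\right) \left(-2\right) \right)} + 3 \cdot 14 = \left(\frac{3}{2} - \left(6 + \left(-5 - 4\right) \left(-2\right)\right)^{2}\right) + 3 \cdot 14 = \left(\frac{3}{2} - \left(6 + \left(-5 - 4\right) \left(-2\right)\right)^{2}\right) + 42 = \left(\frac{3}{2} - \left(6 - -18\right)^{2}\right) + 42 = \left(\frac{3}{2} - \left(6 + 18\right)^{2}\right) + 42 = \left(\frac{3}{2} - 24^{2}\right) + 42 = \left(\frac{3}{2} - 576\right) + 42 = - \frac{1149}{2} + 42 = - \frac{1065}{2}$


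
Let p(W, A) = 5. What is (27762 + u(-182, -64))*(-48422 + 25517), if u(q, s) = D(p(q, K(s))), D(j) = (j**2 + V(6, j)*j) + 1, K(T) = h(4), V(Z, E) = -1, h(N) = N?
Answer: -636369615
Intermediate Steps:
K(T) = 4
D(j) = 1 + j**2 - j (D(j) = (j**2 - j) + 1 = 1 + j**2 - j)
u(q, s) = 21 (u(q, s) = 1 + 5**2 - 1*5 = 1 + 25 - 5 = 21)
(27762 + u(-182, -64))*(-48422 + 25517) = (27762 + 21)*(-48422 + 25517) = 27783*(-22905) = -636369615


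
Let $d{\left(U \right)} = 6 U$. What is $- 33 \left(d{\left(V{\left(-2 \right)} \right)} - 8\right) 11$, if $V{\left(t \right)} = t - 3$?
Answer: $13794$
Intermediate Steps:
$V{\left(t \right)} = -3 + t$ ($V{\left(t \right)} = t - 3 = -3 + t$)
$- 33 \left(d{\left(V{\left(-2 \right)} \right)} - 8\right) 11 = - 33 \left(6 \left(-3 - 2\right) - 8\right) 11 = - 33 \left(6 \left(-5\right) - 8\right) 11 = - 33 \left(-30 - 8\right) 11 = - 33 \left(\left(-38\right) 11\right) = \left(-33\right) \left(-418\right) = 13794$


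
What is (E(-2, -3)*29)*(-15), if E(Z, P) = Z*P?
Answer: -2610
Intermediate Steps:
E(Z, P) = P*Z
(E(-2, -3)*29)*(-15) = (-3*(-2)*29)*(-15) = (6*29)*(-15) = 174*(-15) = -2610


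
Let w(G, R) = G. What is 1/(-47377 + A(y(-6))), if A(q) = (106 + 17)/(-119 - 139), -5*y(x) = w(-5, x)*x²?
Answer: -86/4074463 ≈ -2.1107e-5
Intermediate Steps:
y(x) = x² (y(x) = -(-1)*x² = x²)
A(q) = -41/86 (A(q) = 123/(-258) = 123*(-1/258) = -41/86)
1/(-47377 + A(y(-6))) = 1/(-47377 - 41/86) = 1/(-4074463/86) = -86/4074463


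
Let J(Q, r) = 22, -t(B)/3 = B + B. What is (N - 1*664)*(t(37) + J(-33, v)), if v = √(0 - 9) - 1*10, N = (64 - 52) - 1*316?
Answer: 193600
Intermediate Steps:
N = -304 (N = 12 - 316 = -304)
t(B) = -6*B (t(B) = -3*(B + B) = -6*B)
v = -10 + 3*I (v = √(-9) - 10 = 3*I - 10 = -10 + 3*I ≈ -10.0 + 3.0*I)
(N - 1*664)*(t(37) + J(-33, v)) = (-304 - 1*664)*(-6*37 + 22) = (-304 - 664)*(-222 + 22) = -968*(-200) = 193600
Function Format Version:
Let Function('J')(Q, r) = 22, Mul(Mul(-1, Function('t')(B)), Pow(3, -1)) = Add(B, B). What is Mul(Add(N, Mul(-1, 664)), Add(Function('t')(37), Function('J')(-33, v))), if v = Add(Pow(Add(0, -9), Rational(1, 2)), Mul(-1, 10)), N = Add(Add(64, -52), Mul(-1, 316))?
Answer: 193600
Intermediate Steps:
N = -304 (N = Add(12, -316) = -304)
Function('t')(B) = Mul(-6, B) (Function('t')(B) = Mul(-3, Add(B, B)) = Mul(-3, Mul(2, B)) = Mul(-6, B))
v = Add(-10, Mul(3, I)) (v = Add(Pow(-9, Rational(1, 2)), -10) = Add(Mul(3, I), -10) = Add(-10, Mul(3, I)) ≈ Add(-10.000, Mul(3.0000, I)))
Mul(Add(N, Mul(-1, 664)), Add(Function('t')(37), Function('J')(-33, v))) = Mul(Add(-304, Mul(-1, 664)), Add(Mul(-6, 37), 22)) = Mul(Add(-304, -664), Add(-222, 22)) = Mul(-968, -200) = 193600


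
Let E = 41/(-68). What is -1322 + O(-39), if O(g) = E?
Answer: -89937/68 ≈ -1322.6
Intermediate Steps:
E = -41/68 (E = 41*(-1/68) = -41/68 ≈ -0.60294)
O(g) = -41/68
-1322 + O(-39) = -1322 - 41/68 = -89937/68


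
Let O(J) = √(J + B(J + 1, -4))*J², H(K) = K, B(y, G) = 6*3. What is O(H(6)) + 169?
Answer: 169 + 72*√6 ≈ 345.36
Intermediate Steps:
B(y, G) = 18
O(J) = J²*√(18 + J) (O(J) = √(J + 18)*J² = √(18 + J)*J² = J²*√(18 + J))
O(H(6)) + 169 = 6²*√(18 + 6) + 169 = 36*√24 + 169 = 36*(2*√6) + 169 = 72*√6 + 169 = 169 + 72*√6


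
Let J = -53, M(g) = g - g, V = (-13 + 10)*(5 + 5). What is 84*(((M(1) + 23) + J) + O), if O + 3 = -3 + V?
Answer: -5544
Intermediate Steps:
V = -30 (V = -3*10 = -30)
M(g) = 0
O = -36 (O = -3 + (-3 - 30) = -3 - 33 = -36)
84*(((M(1) + 23) + J) + O) = 84*(((0 + 23) - 53) - 36) = 84*((23 - 53) - 36) = 84*(-30 - 36) = 84*(-66) = -5544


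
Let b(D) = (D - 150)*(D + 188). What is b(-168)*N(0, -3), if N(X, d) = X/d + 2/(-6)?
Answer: 2120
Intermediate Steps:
N(X, d) = -1/3 + X/d (N(X, d) = X/d + 2*(-1/6) = X/d - 1/3 = -1/3 + X/d)
b(D) = (-150 + D)*(188 + D)
b(-168)*N(0, -3) = (-28200 + (-168)**2 + 38*(-168))*((0 - 1/3*(-3))/(-3)) = (-28200 + 28224 - 6384)*(-(0 + 1)/3) = -(-2120) = -6360*(-1/3) = 2120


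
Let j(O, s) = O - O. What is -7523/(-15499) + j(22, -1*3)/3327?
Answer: 7523/15499 ≈ 0.48539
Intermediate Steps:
j(O, s) = 0
-7523/(-15499) + j(22, -1*3)/3327 = -7523/(-15499) + 0/3327 = -7523*(-1/15499) + 0*(1/3327) = 7523/15499 + 0 = 7523/15499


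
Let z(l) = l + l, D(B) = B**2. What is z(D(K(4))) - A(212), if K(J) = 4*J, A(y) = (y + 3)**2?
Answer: -45713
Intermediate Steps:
A(y) = (3 + y)**2
z(l) = 2*l
z(D(K(4))) - A(212) = 2*(4*4)**2 - (3 + 212)**2 = 2*16**2 - 1*215**2 = 2*256 - 1*46225 = 512 - 46225 = -45713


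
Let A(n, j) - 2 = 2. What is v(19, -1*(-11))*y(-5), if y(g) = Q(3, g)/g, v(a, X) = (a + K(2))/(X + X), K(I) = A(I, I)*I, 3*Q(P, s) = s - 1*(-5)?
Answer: 0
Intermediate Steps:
A(n, j) = 4 (A(n, j) = 2 + 2 = 4)
Q(P, s) = 5/3 + s/3 (Q(P, s) = (s - 1*(-5))/3 = (s + 5)/3 = (5 + s)/3 = 5/3 + s/3)
K(I) = 4*I
v(a, X) = (8 + a)/(2*X) (v(a, X) = (a + 4*2)/(X + X) = (a + 8)/((2*X)) = (8 + a)*(1/(2*X)) = (8 + a)/(2*X))
y(g) = (5/3 + g/3)/g
v(19, -1*(-11))*y(-5) = ((8 + 19)/(2*((-1*(-11)))))*((⅓)*(5 - 5)/(-5)) = ((½)*27/11)*((⅓)*(-⅕)*0) = ((½)*(1/11)*27)*0 = (27/22)*0 = 0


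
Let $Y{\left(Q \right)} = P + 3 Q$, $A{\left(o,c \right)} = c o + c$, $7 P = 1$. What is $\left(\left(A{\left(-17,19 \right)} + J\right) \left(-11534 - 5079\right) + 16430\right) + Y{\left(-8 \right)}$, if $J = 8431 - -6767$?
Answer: $- \frac{1731923311}{7} \approx -2.4742 \cdot 10^{8}$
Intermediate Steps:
$P = \frac{1}{7}$ ($P = \frac{1}{7} \cdot 1 = \frac{1}{7} \approx 0.14286$)
$J = 15198$ ($J = 8431 + 6767 = 15198$)
$A{\left(o,c \right)} = c + c o$
$Y{\left(Q \right)} = \frac{1}{7} + 3 Q$
$\left(\left(A{\left(-17,19 \right)} + J\right) \left(-11534 - 5079\right) + 16430\right) + Y{\left(-8 \right)} = \left(\left(19 \left(1 - 17\right) + 15198\right) \left(-11534 - 5079\right) + 16430\right) + \left(\frac{1}{7} + 3 \left(-8\right)\right) = \left(\left(19 \left(-16\right) + 15198\right) \left(-16613\right) + 16430\right) + \left(\frac{1}{7} - 24\right) = \left(\left(-304 + 15198\right) \left(-16613\right) + 16430\right) - \frac{167}{7} = \left(14894 \left(-16613\right) + 16430\right) - \frac{167}{7} = \left(-247434022 + 16430\right) - \frac{167}{7} = -247417592 - \frac{167}{7} = - \frac{1731923311}{7}$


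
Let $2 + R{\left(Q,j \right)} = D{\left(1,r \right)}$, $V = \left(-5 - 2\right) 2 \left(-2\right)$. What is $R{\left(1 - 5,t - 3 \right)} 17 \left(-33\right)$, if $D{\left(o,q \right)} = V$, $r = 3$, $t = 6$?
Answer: $-14586$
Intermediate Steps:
$V = 28$ ($V = \left(-5 - 2\right) 2 \left(-2\right) = \left(-7\right) 2 \left(-2\right) = \left(-14\right) \left(-2\right) = 28$)
$D{\left(o,q \right)} = 28$
$R{\left(Q,j \right)} = 26$ ($R{\left(Q,j \right)} = -2 + 28 = 26$)
$R{\left(1 - 5,t - 3 \right)} 17 \left(-33\right) = 26 \cdot 17 \left(-33\right) = 442 \left(-33\right) = -14586$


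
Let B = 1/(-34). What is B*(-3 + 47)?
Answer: -22/17 ≈ -1.2941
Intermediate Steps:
B = -1/34 ≈ -0.029412
B*(-3 + 47) = -(-3 + 47)/34 = -1/34*44 = -22/17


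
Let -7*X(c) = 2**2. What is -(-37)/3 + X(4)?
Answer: 247/21 ≈ 11.762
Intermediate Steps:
X(c) = -4/7 (X(c) = -1/7*2**2 = -1/7*4 = -4/7)
-(-37)/3 + X(4) = -(-37)/3 - 4/7 = -37*(-1/3) - 4/7 = 37/3 - 4/7 = 247/21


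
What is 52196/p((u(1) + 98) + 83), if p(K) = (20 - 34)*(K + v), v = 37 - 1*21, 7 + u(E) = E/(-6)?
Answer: -156588/7973 ≈ -19.640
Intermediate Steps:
u(E) = -7 - E/6 (u(E) = -7 + E/(-6) = -7 + E*(-⅙) = -7 - E/6)
v = 16 (v = 37 - 21 = 16)
p(K) = -224 - 14*K (p(K) = (20 - 34)*(K + 16) = -14*(16 + K) = -224 - 14*K)
52196/p((u(1) + 98) + 83) = 52196/(-224 - 14*(((-7 - ⅙*1) + 98) + 83)) = 52196/(-224 - 14*(((-7 - ⅙) + 98) + 83)) = 52196/(-224 - 14*((-43/6 + 98) + 83)) = 52196/(-224 - 14*(545/6 + 83)) = 52196/(-224 - 14*1043/6) = 52196/(-224 - 7301/3) = 52196/(-7973/3) = 52196*(-3/7973) = -156588/7973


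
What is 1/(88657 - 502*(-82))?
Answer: 1/129821 ≈ 7.7029e-6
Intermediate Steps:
1/(88657 - 502*(-82)) = 1/(88657 + 41164) = 1/129821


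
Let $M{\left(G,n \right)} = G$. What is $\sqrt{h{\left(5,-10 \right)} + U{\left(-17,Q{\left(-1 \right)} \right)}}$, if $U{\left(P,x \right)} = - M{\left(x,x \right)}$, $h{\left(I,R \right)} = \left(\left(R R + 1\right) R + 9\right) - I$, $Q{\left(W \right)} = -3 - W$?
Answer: $2 i \sqrt{251} \approx 31.686 i$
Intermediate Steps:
$h{\left(I,R \right)} = 9 - I + R \left(1 + R^{2}\right)$ ($h{\left(I,R \right)} = \left(\left(R^{2} + 1\right) R + 9\right) - I = \left(\left(1 + R^{2}\right) R + 9\right) - I = \left(R \left(1 + R^{2}\right) + 9\right) - I = \left(9 + R \left(1 + R^{2}\right)\right) - I = 9 - I + R \left(1 + R^{2}\right)$)
$U{\left(P,x \right)} = - x$
$\sqrt{h{\left(5,-10 \right)} + U{\left(-17,Q{\left(-1 \right)} \right)}} = \sqrt{\left(9 - 10 + \left(-10\right)^{3} - 5\right) - \left(-3 - -1\right)} = \sqrt{\left(9 - 10 - 1000 - 5\right) - \left(-3 + 1\right)} = \sqrt{-1006 - -2} = \sqrt{-1006 + 2} = \sqrt{-1004} = 2 i \sqrt{251}$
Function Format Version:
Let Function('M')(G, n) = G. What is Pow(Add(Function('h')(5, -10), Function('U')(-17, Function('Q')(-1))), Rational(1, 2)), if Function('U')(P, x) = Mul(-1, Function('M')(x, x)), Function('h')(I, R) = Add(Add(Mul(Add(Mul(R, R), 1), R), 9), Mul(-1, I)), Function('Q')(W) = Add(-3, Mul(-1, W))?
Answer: Mul(2, I, Pow(251, Rational(1, 2))) ≈ Mul(31.686, I)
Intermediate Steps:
Function('h')(I, R) = Add(9, Mul(-1, I), Mul(R, Add(1, Pow(R, 2)))) (Function('h')(I, R) = Add(Add(Mul(Add(Pow(R, 2), 1), R), 9), Mul(-1, I)) = Add(Add(Mul(Add(1, Pow(R, 2)), R), 9), Mul(-1, I)) = Add(Add(Mul(R, Add(1, Pow(R, 2))), 9), Mul(-1, I)) = Add(Add(9, Mul(R, Add(1, Pow(R, 2)))), Mul(-1, I)) = Add(9, Mul(-1, I), Mul(R, Add(1, Pow(R, 2)))))
Function('U')(P, x) = Mul(-1, x)
Pow(Add(Function('h')(5, -10), Function('U')(-17, Function('Q')(-1))), Rational(1, 2)) = Pow(Add(Add(9, -10, Pow(-10, 3), Mul(-1, 5)), Mul(-1, Add(-3, Mul(-1, -1)))), Rational(1, 2)) = Pow(Add(Add(9, -10, -1000, -5), Mul(-1, Add(-3, 1))), Rational(1, 2)) = Pow(Add(-1006, Mul(-1, -2)), Rational(1, 2)) = Pow(Add(-1006, 2), Rational(1, 2)) = Pow(-1004, Rational(1, 2)) = Mul(2, I, Pow(251, Rational(1, 2)))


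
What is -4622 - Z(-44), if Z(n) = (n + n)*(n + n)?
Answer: -12366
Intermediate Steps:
Z(n) = 4*n**2 (Z(n) = (2*n)*(2*n) = 4*n**2)
-4622 - Z(-44) = -4622 - 4*(-44)**2 = -4622 - 4*1936 = -4622 - 1*7744 = -4622 - 7744 = -12366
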